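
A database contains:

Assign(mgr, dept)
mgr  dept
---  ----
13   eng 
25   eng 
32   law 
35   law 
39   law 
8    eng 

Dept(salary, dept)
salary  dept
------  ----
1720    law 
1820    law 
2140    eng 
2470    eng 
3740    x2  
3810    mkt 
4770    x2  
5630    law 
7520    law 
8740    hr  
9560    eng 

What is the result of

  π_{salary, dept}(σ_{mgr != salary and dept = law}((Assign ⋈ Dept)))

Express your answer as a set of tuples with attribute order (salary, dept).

{(1720, law), (1820, law), (5630, law), (7520, law)}

Natural join on dept: {(13, eng, 2140), (13, eng, 2470), (13, eng, 9560), (25, eng, 2140), (25, eng, 2470), (25, eng, 9560), (32, law, 1720), (32, law, 1820), (32, law, 5630), (32, law, 7520), (35, law, 1720), (35, law, 1820), (35, law, 5630), (35, law, 7520), (39, law, 1720), (39, law, 1820), (39, law, 5630), (39, law, 7520), (8, eng, 2140), (8, eng, 2470), (8, eng, 9560)}
Apply σ_{mgr != salary and dept = law}; surviving tuples: {(32, law, 1720), (32, law, 1820), (32, law, 5630), (32, law, 7520), (35, law, 1720), (35, law, 1820), (35, law, 5630), (35, law, 7520), (39, law, 1720), (39, law, 1820), (39, law, 5630), (39, law, 7520)}
Projecting to salary, dept (8 duplicate(s) eliminated): {(1720, law), (1820, law), (5630, law), (7520, law)}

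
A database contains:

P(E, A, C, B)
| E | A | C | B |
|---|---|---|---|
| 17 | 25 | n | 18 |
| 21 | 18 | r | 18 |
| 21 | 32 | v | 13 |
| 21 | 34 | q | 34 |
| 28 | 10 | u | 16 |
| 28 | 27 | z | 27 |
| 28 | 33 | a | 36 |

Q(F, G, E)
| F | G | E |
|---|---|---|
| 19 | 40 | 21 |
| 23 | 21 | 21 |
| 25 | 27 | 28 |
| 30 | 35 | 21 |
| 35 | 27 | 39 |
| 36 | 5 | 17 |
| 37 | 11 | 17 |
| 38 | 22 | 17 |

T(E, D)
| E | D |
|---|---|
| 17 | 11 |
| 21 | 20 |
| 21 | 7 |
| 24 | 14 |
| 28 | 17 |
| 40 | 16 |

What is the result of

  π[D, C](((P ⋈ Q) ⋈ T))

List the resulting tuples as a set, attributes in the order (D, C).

P ⋈ Q (natural join on E): {(17, 25, n, 18, 36, 5), (17, 25, n, 18, 37, 11), (17, 25, n, 18, 38, 22), (21, 18, r, 18, 19, 40), (21, 18, r, 18, 23, 21), (21, 18, r, 18, 30, 35), (21, 32, v, 13, 19, 40), (21, 32, v, 13, 23, 21), (21, 32, v, 13, 30, 35), (21, 34, q, 34, 19, 40), (21, 34, q, 34, 23, 21), (21, 34, q, 34, 30, 35), (28, 10, u, 16, 25, 27), (28, 27, z, 27, 25, 27), (28, 33, a, 36, 25, 27)}
(P ⋈ Q) ⋈ T (natural join on E): {(17, 25, n, 18, 36, 5, 11), (17, 25, n, 18, 37, 11, 11), (17, 25, n, 18, 38, 22, 11), (21, 18, r, 18, 19, 40, 20), (21, 18, r, 18, 19, 40, 7), (21, 18, r, 18, 23, 21, 20), (21, 18, r, 18, 23, 21, 7), (21, 18, r, 18, 30, 35, 20), (21, 18, r, 18, 30, 35, 7), (21, 32, v, 13, 19, 40, 20), (21, 32, v, 13, 19, 40, 7), (21, 32, v, 13, 23, 21, 20), (21, 32, v, 13, 23, 21, 7), (21, 32, v, 13, 30, 35, 20), (21, 32, v, 13, 30, 35, 7), (21, 34, q, 34, 19, 40, 20), (21, 34, q, 34, 19, 40, 7), (21, 34, q, 34, 23, 21, 20), (21, 34, q, 34, 23, 21, 7), (21, 34, q, 34, 30, 35, 20), (21, 34, q, 34, 30, 35, 7), (28, 10, u, 16, 25, 27, 17), (28, 27, z, 27, 25, 27, 17), (28, 33, a, 36, 25, 27, 17)}
π[D, C]: project onto (D, C) (14 duplicate(s) eliminated) → {(11, n), (17, a), (17, u), (17, z), (20, q), (20, r), (20, v), (7, q), (7, r), (7, v)}

{(11, n), (17, a), (17, u), (17, z), (20, q), (20, r), (20, v), (7, q), (7, r), (7, v)}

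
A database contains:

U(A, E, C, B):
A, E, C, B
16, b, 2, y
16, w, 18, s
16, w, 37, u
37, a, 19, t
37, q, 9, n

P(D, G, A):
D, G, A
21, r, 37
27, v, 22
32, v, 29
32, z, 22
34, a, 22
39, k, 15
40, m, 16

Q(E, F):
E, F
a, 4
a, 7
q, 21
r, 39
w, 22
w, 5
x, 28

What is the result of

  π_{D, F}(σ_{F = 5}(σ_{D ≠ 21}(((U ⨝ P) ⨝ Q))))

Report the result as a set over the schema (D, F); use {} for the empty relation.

{(40, 5)}

Joining U and P on A yields {(16, b, 2, y, 40, m), (16, w, 18, s, 40, m), (16, w, 37, u, 40, m), (37, a, 19, t, 21, r), (37, q, 9, n, 21, r)}.
Joining (U ⨝ P) and Q on E yields {(16, w, 18, s, 40, m, 22), (16, w, 18, s, 40, m, 5), (16, w, 37, u, 40, m, 22), (16, w, 37, u, 40, m, 5), (37, a, 19, t, 21, r, 4), (37, a, 19, t, 21, r, 7), (37, q, 9, n, 21, r, 21)}.
Selection D ≠ 21: {(16, w, 18, s, 40, m, 22), (16, w, 18, s, 40, m, 5), (16, w, 37, u, 40, m, 22), (16, w, 37, u, 40, m, 5)}
Selection F = 5: {(16, w, 18, s, 40, m, 5), (16, w, 37, u, 40, m, 5)}
π_{D, F} gives {(40, 5)} (1 duplicate(s) eliminated).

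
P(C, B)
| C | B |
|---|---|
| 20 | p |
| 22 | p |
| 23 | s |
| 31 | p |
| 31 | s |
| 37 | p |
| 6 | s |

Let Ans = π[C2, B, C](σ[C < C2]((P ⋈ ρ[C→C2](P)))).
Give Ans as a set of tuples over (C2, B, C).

ρ[C→C2]: schema becomes (C2, B); tuples unchanged.
Joining P and ρ[C→C2](P) on B yields {(20, p, 20), (20, p, 22), (20, p, 31), (20, p, 37), (22, p, 20), (22, p, 22), (22, p, 31), (22, p, 37), (23, s, 23), (23, s, 31), (23, s, 6), (31, p, 20), (31, p, 22), (31, p, 31), (31, p, 37), (31, s, 23), (31, s, 31), (31, s, 6), (37, p, 20), (37, p, 22), (37, p, 31), (37, p, 37), (6, s, 23), (6, s, 31), (6, s, 6)}.
Filtering on C < C2 leaves {(20, p, 22), (20, p, 31), (20, p, 37), (22, p, 31), (22, p, 37), (23, s, 31), (31, p, 37), (6, s, 23), (6, s, 31)}.
π_{C2, B, C} gives {(22, p, 20), (23, s, 6), (31, p, 20), (31, p, 22), (31, s, 23), (31, s, 6), (37, p, 20), (37, p, 22), (37, p, 31)}.

{(22, p, 20), (23, s, 6), (31, p, 20), (31, p, 22), (31, s, 23), (31, s, 6), (37, p, 20), (37, p, 22), (37, p, 31)}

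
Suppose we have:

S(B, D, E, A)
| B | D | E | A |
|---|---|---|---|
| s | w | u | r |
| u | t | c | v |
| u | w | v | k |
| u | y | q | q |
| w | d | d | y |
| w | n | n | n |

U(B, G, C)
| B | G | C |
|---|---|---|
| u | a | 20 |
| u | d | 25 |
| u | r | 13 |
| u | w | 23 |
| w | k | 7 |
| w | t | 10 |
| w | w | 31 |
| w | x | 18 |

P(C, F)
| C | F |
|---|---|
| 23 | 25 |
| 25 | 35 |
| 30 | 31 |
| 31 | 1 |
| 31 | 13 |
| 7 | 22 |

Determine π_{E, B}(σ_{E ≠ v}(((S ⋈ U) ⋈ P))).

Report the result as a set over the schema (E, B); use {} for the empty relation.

Natural join on B: {(u, t, c, v, a, 20), (u, t, c, v, d, 25), (u, t, c, v, r, 13), (u, t, c, v, w, 23), (u, w, v, k, a, 20), (u, w, v, k, d, 25), (u, w, v, k, r, 13), (u, w, v, k, w, 23), (u, y, q, q, a, 20), (u, y, q, q, d, 25), (u, y, q, q, r, 13), (u, y, q, q, w, 23), (w, d, d, y, k, 7), (w, d, d, y, t, 10), (w, d, d, y, w, 31), (w, d, d, y, x, 18), (w, n, n, n, k, 7), (w, n, n, n, t, 10), (w, n, n, n, w, 31), (w, n, n, n, x, 18)}
Natural join on C: {(u, t, c, v, d, 25, 35), (u, t, c, v, w, 23, 25), (u, w, v, k, d, 25, 35), (u, w, v, k, w, 23, 25), (u, y, q, q, d, 25, 35), (u, y, q, q, w, 23, 25), (w, d, d, y, k, 7, 22), (w, d, d, y, w, 31, 1), (w, d, d, y, w, 31, 13), (w, n, n, n, k, 7, 22), (w, n, n, n, w, 31, 1), (w, n, n, n, w, 31, 13)}
Apply σ_{E ≠ v}; surviving tuples: {(u, t, c, v, d, 25, 35), (u, t, c, v, w, 23, 25), (u, y, q, q, d, 25, 35), (u, y, q, q, w, 23, 25), (w, d, d, y, k, 7, 22), (w, d, d, y, w, 31, 1), (w, d, d, y, w, 31, 13), (w, n, n, n, k, 7, 22), (w, n, n, n, w, 31, 1), (w, n, n, n, w, 31, 13)}
Keep only column(s) E, B (6 duplicate(s) eliminated): {(c, u), (d, w), (n, w), (q, u)}

{(c, u), (d, w), (n, w), (q, u)}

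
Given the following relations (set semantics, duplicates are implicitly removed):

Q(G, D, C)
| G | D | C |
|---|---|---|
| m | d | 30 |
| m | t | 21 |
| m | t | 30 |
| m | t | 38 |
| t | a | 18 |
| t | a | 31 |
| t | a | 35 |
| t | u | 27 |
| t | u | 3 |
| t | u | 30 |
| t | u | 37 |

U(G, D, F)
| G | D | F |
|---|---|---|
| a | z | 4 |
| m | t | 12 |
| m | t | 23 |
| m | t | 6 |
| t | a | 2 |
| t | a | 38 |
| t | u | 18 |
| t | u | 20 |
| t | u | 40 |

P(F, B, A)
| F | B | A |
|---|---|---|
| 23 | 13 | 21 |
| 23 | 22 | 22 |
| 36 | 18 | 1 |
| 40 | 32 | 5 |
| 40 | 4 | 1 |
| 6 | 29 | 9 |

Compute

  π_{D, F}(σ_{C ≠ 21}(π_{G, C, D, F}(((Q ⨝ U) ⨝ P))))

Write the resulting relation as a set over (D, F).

{(t, 23), (t, 6), (u, 40)}

Q ⋈ U (natural join on G, D): {(m, t, 21, 12), (m, t, 21, 23), (m, t, 21, 6), (m, t, 30, 12), (m, t, 30, 23), (m, t, 30, 6), (m, t, 38, 12), (m, t, 38, 23), (m, t, 38, 6), (t, a, 18, 2), (t, a, 18, 38), (t, a, 31, 2), (t, a, 31, 38), (t, a, 35, 2), (t, a, 35, 38), (t, u, 27, 18), (t, u, 27, 20), (t, u, 27, 40), (t, u, 3, 18), (t, u, 3, 20), (t, u, 3, 40), (t, u, 30, 18), (t, u, 30, 20), (t, u, 30, 40), (t, u, 37, 18), (t, u, 37, 20), (t, u, 37, 40)}
(Q ⨝ U) ⋈ P (natural join on F): {(m, t, 21, 23, 13, 21), (m, t, 21, 23, 22, 22), (m, t, 21, 6, 29, 9), (m, t, 30, 23, 13, 21), (m, t, 30, 23, 22, 22), (m, t, 30, 6, 29, 9), (m, t, 38, 23, 13, 21), (m, t, 38, 23, 22, 22), (m, t, 38, 6, 29, 9), (t, u, 27, 40, 32, 5), (t, u, 27, 40, 4, 1), (t, u, 3, 40, 32, 5), (t, u, 3, 40, 4, 1), (t, u, 30, 40, 32, 5), (t, u, 30, 40, 4, 1), (t, u, 37, 40, 32, 5), (t, u, 37, 40, 4, 1)}
Projecting to G, C, D, F (7 duplicate(s) eliminated): {(m, 21, t, 23), (m, 21, t, 6), (m, 30, t, 23), (m, 30, t, 6), (m, 38, t, 23), (m, 38, t, 6), (t, 27, u, 40), (t, 3, u, 40), (t, 30, u, 40), (t, 37, u, 40)}
Apply σ_{C ≠ 21}; surviving tuples: {(m, 30, t, 23), (m, 30, t, 6), (m, 38, t, 23), (m, 38, t, 6), (t, 27, u, 40), (t, 3, u, 40), (t, 30, u, 40), (t, 37, u, 40)}
Projecting to D, F (5 duplicate(s) eliminated): {(t, 23), (t, 6), (u, 40)}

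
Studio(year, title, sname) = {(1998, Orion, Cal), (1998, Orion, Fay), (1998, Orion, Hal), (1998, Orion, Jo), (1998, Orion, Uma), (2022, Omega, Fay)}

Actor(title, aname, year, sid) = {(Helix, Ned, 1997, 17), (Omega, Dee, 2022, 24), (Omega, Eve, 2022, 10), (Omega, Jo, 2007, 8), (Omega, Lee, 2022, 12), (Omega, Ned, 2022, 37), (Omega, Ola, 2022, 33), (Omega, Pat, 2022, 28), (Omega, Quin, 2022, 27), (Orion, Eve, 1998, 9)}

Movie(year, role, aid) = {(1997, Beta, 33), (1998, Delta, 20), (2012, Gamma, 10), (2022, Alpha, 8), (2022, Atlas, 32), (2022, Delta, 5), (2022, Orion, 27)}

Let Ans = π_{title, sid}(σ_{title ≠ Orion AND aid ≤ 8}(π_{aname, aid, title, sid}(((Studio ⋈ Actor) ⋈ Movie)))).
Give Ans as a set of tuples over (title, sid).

Natural join on year, title: {(1998, Orion, Cal, Eve, 9), (1998, Orion, Fay, Eve, 9), (1998, Orion, Hal, Eve, 9), (1998, Orion, Jo, Eve, 9), (1998, Orion, Uma, Eve, 9), (2022, Omega, Fay, Dee, 24), (2022, Omega, Fay, Eve, 10), (2022, Omega, Fay, Lee, 12), (2022, Omega, Fay, Ned, 37), (2022, Omega, Fay, Ola, 33), (2022, Omega, Fay, Pat, 28), (2022, Omega, Fay, Quin, 27)}
Natural join on year: {(1998, Orion, Cal, Eve, 9, Delta, 20), (1998, Orion, Fay, Eve, 9, Delta, 20), (1998, Orion, Hal, Eve, 9, Delta, 20), (1998, Orion, Jo, Eve, 9, Delta, 20), (1998, Orion, Uma, Eve, 9, Delta, 20), (2022, Omega, Fay, Dee, 24, Alpha, 8), (2022, Omega, Fay, Dee, 24, Atlas, 32), (2022, Omega, Fay, Dee, 24, Delta, 5), (2022, Omega, Fay, Dee, 24, Orion, 27), (2022, Omega, Fay, Eve, 10, Alpha, 8), (2022, Omega, Fay, Eve, 10, Atlas, 32), (2022, Omega, Fay, Eve, 10, Delta, 5), (2022, Omega, Fay, Eve, 10, Orion, 27), (2022, Omega, Fay, Lee, 12, Alpha, 8), (2022, Omega, Fay, Lee, 12, Atlas, 32), (2022, Omega, Fay, Lee, 12, Delta, 5), (2022, Omega, Fay, Lee, 12, Orion, 27), (2022, Omega, Fay, Ned, 37, Alpha, 8), (2022, Omega, Fay, Ned, 37, Atlas, 32), (2022, Omega, Fay, Ned, 37, Delta, 5), (2022, Omega, Fay, Ned, 37, Orion, 27), (2022, Omega, Fay, Ola, 33, Alpha, 8), (2022, Omega, Fay, Ola, 33, Atlas, 32), (2022, Omega, Fay, Ola, 33, Delta, 5), (2022, Omega, Fay, Ola, 33, Orion, 27), (2022, Omega, Fay, Pat, 28, Alpha, 8), (2022, Omega, Fay, Pat, 28, Atlas, 32), (2022, Omega, Fay, Pat, 28, Delta, 5), (2022, Omega, Fay, Pat, 28, Orion, 27), (2022, Omega, Fay, Quin, 27, Alpha, 8), (2022, Omega, Fay, Quin, 27, Atlas, 32), (2022, Omega, Fay, Quin, 27, Delta, 5), (2022, Omega, Fay, Quin, 27, Orion, 27)}
π[aname, aid, title, sid]: project onto (aname, aid, title, sid) (4 duplicate(s) eliminated) → {(Dee, 27, Omega, 24), (Dee, 32, Omega, 24), (Dee, 5, Omega, 24), (Dee, 8, Omega, 24), (Eve, 20, Orion, 9), (Eve, 27, Omega, 10), (Eve, 32, Omega, 10), (Eve, 5, Omega, 10), (Eve, 8, Omega, 10), (Lee, 27, Omega, 12), (Lee, 32, Omega, 12), (Lee, 5, Omega, 12), (Lee, 8, Omega, 12), (Ned, 27, Omega, 37), (Ned, 32, Omega, 37), (Ned, 5, Omega, 37), (Ned, 8, Omega, 37), (Ola, 27, Omega, 33), (Ola, 32, Omega, 33), (Ola, 5, Omega, 33), (Ola, 8, Omega, 33), (Pat, 27, Omega, 28), (Pat, 32, Omega, 28), (Pat, 5, Omega, 28), (Pat, 8, Omega, 28), (Quin, 27, Omega, 27), (Quin, 32, Omega, 27), (Quin, 5, Omega, 27), (Quin, 8, Omega, 27)}
Selection title ≠ Orion AND aid ≤ 8: {(Dee, 5, Omega, 24), (Dee, 8, Omega, 24), (Eve, 5, Omega, 10), (Eve, 8, Omega, 10), (Lee, 5, Omega, 12), (Lee, 8, Omega, 12), (Ned, 5, Omega, 37), (Ned, 8, Omega, 37), (Ola, 5, Omega, 33), (Ola, 8, Omega, 33), (Pat, 5, Omega, 28), (Pat, 8, Omega, 28), (Quin, 5, Omega, 27), (Quin, 8, Omega, 27)}
π[title, sid]: project onto (title, sid) (7 duplicate(s) eliminated) → {(Omega, 10), (Omega, 12), (Omega, 24), (Omega, 27), (Omega, 28), (Omega, 33), (Omega, 37)}

{(Omega, 10), (Omega, 12), (Omega, 24), (Omega, 27), (Omega, 28), (Omega, 33), (Omega, 37)}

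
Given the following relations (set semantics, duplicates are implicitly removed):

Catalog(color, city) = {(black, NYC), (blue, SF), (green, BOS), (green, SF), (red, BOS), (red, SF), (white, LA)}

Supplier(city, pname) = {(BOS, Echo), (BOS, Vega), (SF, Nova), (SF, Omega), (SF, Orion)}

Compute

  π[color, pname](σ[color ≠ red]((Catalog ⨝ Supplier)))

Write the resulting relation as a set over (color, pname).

{(blue, Nova), (blue, Omega), (blue, Orion), (green, Echo), (green, Nova), (green, Omega), (green, Orion), (green, Vega)}

Natural join on city: {(blue, SF, Nova), (blue, SF, Omega), (blue, SF, Orion), (green, BOS, Echo), (green, BOS, Vega), (green, SF, Nova), (green, SF, Omega), (green, SF, Orion), (red, BOS, Echo), (red, BOS, Vega), (red, SF, Nova), (red, SF, Omega), (red, SF, Orion)}
Selection color ≠ red: {(blue, SF, Nova), (blue, SF, Omega), (blue, SF, Orion), (green, BOS, Echo), (green, BOS, Vega), (green, SF, Nova), (green, SF, Omega), (green, SF, Orion)}
π[color, pname]: project onto (color, pname) → {(blue, Nova), (blue, Omega), (blue, Orion), (green, Echo), (green, Nova), (green, Omega), (green, Orion), (green, Vega)}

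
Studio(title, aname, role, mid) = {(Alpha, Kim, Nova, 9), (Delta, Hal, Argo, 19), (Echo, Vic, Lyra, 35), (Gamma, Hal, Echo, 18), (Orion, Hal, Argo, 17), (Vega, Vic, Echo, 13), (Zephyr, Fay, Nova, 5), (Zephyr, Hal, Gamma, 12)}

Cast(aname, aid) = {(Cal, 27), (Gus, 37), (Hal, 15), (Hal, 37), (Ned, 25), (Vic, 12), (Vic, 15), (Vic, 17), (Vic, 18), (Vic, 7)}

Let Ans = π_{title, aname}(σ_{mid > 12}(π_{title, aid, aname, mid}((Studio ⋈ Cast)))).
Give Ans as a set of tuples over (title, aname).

{(Delta, Hal), (Echo, Vic), (Gamma, Hal), (Orion, Hal), (Vega, Vic)}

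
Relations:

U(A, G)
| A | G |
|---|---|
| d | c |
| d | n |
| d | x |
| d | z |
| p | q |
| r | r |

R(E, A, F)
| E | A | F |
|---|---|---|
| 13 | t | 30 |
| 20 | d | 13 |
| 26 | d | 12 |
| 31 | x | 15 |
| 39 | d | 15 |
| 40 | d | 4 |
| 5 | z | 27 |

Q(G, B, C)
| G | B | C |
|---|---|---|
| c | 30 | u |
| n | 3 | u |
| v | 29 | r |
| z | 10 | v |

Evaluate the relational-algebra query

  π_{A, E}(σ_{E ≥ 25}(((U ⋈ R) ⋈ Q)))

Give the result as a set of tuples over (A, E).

Natural join on A: {(d, c, 20, 13), (d, c, 26, 12), (d, c, 39, 15), (d, c, 40, 4), (d, n, 20, 13), (d, n, 26, 12), (d, n, 39, 15), (d, n, 40, 4), (d, x, 20, 13), (d, x, 26, 12), (d, x, 39, 15), (d, x, 40, 4), (d, z, 20, 13), (d, z, 26, 12), (d, z, 39, 15), (d, z, 40, 4)}
Natural join on G: {(d, c, 20, 13, 30, u), (d, c, 26, 12, 30, u), (d, c, 39, 15, 30, u), (d, c, 40, 4, 30, u), (d, n, 20, 13, 3, u), (d, n, 26, 12, 3, u), (d, n, 39, 15, 3, u), (d, n, 40, 4, 3, u), (d, z, 20, 13, 10, v), (d, z, 26, 12, 10, v), (d, z, 39, 15, 10, v), (d, z, 40, 4, 10, v)}
Apply σ_{E ≥ 25}; surviving tuples: {(d, c, 26, 12, 30, u), (d, c, 39, 15, 30, u), (d, c, 40, 4, 30, u), (d, n, 26, 12, 3, u), (d, n, 39, 15, 3, u), (d, n, 40, 4, 3, u), (d, z, 26, 12, 10, v), (d, z, 39, 15, 10, v), (d, z, 40, 4, 10, v)}
Keep only column(s) A, E (6 duplicate(s) eliminated): {(d, 26), (d, 39), (d, 40)}

{(d, 26), (d, 39), (d, 40)}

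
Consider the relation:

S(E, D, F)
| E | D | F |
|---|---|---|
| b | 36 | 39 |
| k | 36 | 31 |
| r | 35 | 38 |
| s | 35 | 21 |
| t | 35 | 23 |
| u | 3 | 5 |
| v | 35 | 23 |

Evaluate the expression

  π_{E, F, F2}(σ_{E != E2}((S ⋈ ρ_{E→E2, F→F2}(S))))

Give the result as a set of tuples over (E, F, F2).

{(b, 39, 31), (k, 31, 39), (r, 38, 21), (r, 38, 23), (s, 21, 23), (s, 21, 38), (t, 23, 21), (t, 23, 23), (t, 23, 38), (v, 23, 21), (v, 23, 23), (v, 23, 38)}

ρ[E→E2, F→F2]: schema becomes (E2, D, F2); tuples unchanged.
Natural join on D: {(b, 36, 39, b, 39), (b, 36, 39, k, 31), (k, 36, 31, b, 39), (k, 36, 31, k, 31), (r, 35, 38, r, 38), (r, 35, 38, s, 21), (r, 35, 38, t, 23), (r, 35, 38, v, 23), (s, 35, 21, r, 38), (s, 35, 21, s, 21), (s, 35, 21, t, 23), (s, 35, 21, v, 23), (t, 35, 23, r, 38), (t, 35, 23, s, 21), (t, 35, 23, t, 23), (t, 35, 23, v, 23), (u, 3, 5, u, 5), (v, 35, 23, r, 38), (v, 35, 23, s, 21), (v, 35, 23, t, 23), (v, 35, 23, v, 23)}
σ[E != E2]: keep tuples satisfying E != E2 → {(b, 36, 39, k, 31), (k, 36, 31, b, 39), (r, 35, 38, s, 21), (r, 35, 38, t, 23), (r, 35, 38, v, 23), (s, 35, 21, r, 38), (s, 35, 21, t, 23), (s, 35, 21, v, 23), (t, 35, 23, r, 38), (t, 35, 23, s, 21), (t, 35, 23, v, 23), (v, 35, 23, r, 38), (v, 35, 23, s, 21), (v, 35, 23, t, 23)}
π[E, F, F2]: project onto (E, F, F2) (2 duplicate(s) eliminated) → {(b, 39, 31), (k, 31, 39), (r, 38, 21), (r, 38, 23), (s, 21, 23), (s, 21, 38), (t, 23, 21), (t, 23, 23), (t, 23, 38), (v, 23, 21), (v, 23, 23), (v, 23, 38)}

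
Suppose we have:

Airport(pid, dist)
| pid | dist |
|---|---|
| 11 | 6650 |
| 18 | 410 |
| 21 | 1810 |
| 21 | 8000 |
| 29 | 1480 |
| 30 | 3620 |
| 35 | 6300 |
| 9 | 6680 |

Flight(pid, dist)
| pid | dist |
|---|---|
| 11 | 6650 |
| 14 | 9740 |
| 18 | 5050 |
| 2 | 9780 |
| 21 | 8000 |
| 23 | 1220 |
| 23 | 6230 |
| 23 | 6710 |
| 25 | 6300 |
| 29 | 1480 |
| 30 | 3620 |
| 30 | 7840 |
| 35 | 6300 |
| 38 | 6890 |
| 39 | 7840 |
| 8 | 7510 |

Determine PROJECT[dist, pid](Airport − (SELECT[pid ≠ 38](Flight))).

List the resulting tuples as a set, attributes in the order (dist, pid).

σ[pid ≠ 38]: keep tuples satisfying pid ≠ 38 → {(11, 6650), (14, 9740), (18, 5050), (2, 9780), (21, 8000), (23, 1220), (23, 6230), (23, 6710), (25, 6300), (29, 1480), (30, 3620), (30, 7840), (35, 6300), (39, 7840), (8, 7510)}
Taking the difference: {(18, 410), (21, 1810), (9, 6680)}
π_{dist, pid} gives {(1810, 21), (410, 18), (6680, 9)}.

{(1810, 21), (410, 18), (6680, 9)}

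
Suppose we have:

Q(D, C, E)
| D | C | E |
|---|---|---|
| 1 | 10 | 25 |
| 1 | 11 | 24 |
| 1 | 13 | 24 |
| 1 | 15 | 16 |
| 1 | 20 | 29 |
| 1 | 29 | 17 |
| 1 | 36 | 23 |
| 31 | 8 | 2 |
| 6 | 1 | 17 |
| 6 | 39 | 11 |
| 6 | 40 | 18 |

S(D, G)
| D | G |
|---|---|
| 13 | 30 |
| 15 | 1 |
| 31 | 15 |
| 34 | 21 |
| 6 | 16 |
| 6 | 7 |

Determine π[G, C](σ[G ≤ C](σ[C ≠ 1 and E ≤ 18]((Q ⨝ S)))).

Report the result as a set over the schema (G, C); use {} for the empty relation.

{(16, 39), (16, 40), (7, 39), (7, 40)}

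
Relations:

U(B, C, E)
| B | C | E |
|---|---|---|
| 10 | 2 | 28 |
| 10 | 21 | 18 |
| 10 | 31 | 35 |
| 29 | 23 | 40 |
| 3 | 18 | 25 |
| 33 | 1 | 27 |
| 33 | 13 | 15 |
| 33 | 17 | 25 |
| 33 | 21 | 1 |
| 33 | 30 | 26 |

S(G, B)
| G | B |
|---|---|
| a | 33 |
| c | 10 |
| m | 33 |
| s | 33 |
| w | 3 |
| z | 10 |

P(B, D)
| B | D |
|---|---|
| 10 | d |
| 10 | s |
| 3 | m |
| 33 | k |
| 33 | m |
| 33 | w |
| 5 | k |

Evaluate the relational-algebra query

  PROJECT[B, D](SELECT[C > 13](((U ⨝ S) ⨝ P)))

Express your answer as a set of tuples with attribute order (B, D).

U ⋈ S (natural join on B): {(10, 2, 28, c), (10, 2, 28, z), (10, 21, 18, c), (10, 21, 18, z), (10, 31, 35, c), (10, 31, 35, z), (3, 18, 25, w), (33, 1, 27, a), (33, 1, 27, m), (33, 1, 27, s), (33, 13, 15, a), (33, 13, 15, m), (33, 13, 15, s), (33, 17, 25, a), (33, 17, 25, m), (33, 17, 25, s), (33, 21, 1, a), (33, 21, 1, m), (33, 21, 1, s), (33, 30, 26, a), (33, 30, 26, m), (33, 30, 26, s)}
(U ⨝ S) ⋈ P (natural join on B): {(10, 2, 28, c, d), (10, 2, 28, c, s), (10, 2, 28, z, d), (10, 2, 28, z, s), (10, 21, 18, c, d), (10, 21, 18, c, s), (10, 21, 18, z, d), (10, 21, 18, z, s), (10, 31, 35, c, d), (10, 31, 35, c, s), (10, 31, 35, z, d), (10, 31, 35, z, s), (3, 18, 25, w, m), (33, 1, 27, a, k), (33, 1, 27, a, m), (33, 1, 27, a, w), (33, 1, 27, m, k), (33, 1, 27, m, m), (33, 1, 27, m, w), (33, 1, 27, s, k), (33, 1, 27, s, m), (33, 1, 27, s, w), (33, 13, 15, a, k), (33, 13, 15, a, m), (33, 13, 15, a, w), (33, 13, 15, m, k), (33, 13, 15, m, m), (33, 13, 15, m, w), (33, 13, 15, s, k), (33, 13, 15, s, m), (33, 13, 15, s, w), (33, 17, 25, a, k), (33, 17, 25, a, m), (33, 17, 25, a, w), (33, 17, 25, m, k), (33, 17, 25, m, m), (33, 17, 25, m, w), (33, 17, 25, s, k), (33, 17, 25, s, m), (33, 17, 25, s, w), (33, 21, 1, a, k), (33, 21, 1, a, m), (33, 21, 1, a, w), (33, 21, 1, m, k), (33, 21, 1, m, m), (33, 21, 1, m, w), (33, 21, 1, s, k), (33, 21, 1, s, m), (33, 21, 1, s, w), (33, 30, 26, a, k), (33, 30, 26, a, m), (33, 30, 26, a, w), (33, 30, 26, m, k), (33, 30, 26, m, m), (33, 30, 26, m, w), (33, 30, 26, s, k), (33, 30, 26, s, m), (33, 30, 26, s, w)}
Selection C > 13: {(10, 21, 18, c, d), (10, 21, 18, c, s), (10, 21, 18, z, d), (10, 21, 18, z, s), (10, 31, 35, c, d), (10, 31, 35, c, s), (10, 31, 35, z, d), (10, 31, 35, z, s), (3, 18, 25, w, m), (33, 17, 25, a, k), (33, 17, 25, a, m), (33, 17, 25, a, w), (33, 17, 25, m, k), (33, 17, 25, m, m), (33, 17, 25, m, w), (33, 17, 25, s, k), (33, 17, 25, s, m), (33, 17, 25, s, w), (33, 21, 1, a, k), (33, 21, 1, a, m), (33, 21, 1, a, w), (33, 21, 1, m, k), (33, 21, 1, m, m), (33, 21, 1, m, w), (33, 21, 1, s, k), (33, 21, 1, s, m), (33, 21, 1, s, w), (33, 30, 26, a, k), (33, 30, 26, a, m), (33, 30, 26, a, w), (33, 30, 26, m, k), (33, 30, 26, m, m), (33, 30, 26, m, w), (33, 30, 26, s, k), (33, 30, 26, s, m), (33, 30, 26, s, w)}
Projecting to B, D (30 duplicate(s) eliminated): {(10, d), (10, s), (3, m), (33, k), (33, m), (33, w)}

{(10, d), (10, s), (3, m), (33, k), (33, m), (33, w)}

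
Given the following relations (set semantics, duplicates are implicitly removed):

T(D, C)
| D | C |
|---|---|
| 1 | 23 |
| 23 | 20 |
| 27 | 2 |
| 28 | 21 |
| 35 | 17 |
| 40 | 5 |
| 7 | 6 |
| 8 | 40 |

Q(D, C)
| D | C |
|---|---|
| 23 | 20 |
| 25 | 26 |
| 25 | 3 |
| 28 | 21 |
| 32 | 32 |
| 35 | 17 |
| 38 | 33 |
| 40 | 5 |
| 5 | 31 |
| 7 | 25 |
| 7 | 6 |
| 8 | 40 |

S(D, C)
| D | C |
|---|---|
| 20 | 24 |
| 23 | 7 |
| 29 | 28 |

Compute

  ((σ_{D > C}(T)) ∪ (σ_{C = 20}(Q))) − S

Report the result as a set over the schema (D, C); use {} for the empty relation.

{(23, 20), (27, 2), (28, 21), (35, 17), (40, 5), (7, 6)}

Filtering on D > C leaves {(23, 20), (27, 2), (28, 21), (35, 17), (40, 5), (7, 6)}.
Filtering on C = 20 leaves {(23, 20)}.
Taking the union: {(23, 20), (27, 2), (28, 21), (35, 17), (40, 5), (7, 6)}
Taking the difference: {(23, 20), (27, 2), (28, 21), (35, 17), (40, 5), (7, 6)}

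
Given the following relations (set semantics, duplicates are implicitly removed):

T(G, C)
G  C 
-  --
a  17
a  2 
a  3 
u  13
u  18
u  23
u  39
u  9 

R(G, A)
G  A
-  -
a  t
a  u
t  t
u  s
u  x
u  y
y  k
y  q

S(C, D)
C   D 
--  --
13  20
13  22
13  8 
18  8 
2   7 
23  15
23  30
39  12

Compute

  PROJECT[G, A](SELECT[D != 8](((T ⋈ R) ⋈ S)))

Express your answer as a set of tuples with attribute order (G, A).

{(a, t), (a, u), (u, s), (u, x), (u, y)}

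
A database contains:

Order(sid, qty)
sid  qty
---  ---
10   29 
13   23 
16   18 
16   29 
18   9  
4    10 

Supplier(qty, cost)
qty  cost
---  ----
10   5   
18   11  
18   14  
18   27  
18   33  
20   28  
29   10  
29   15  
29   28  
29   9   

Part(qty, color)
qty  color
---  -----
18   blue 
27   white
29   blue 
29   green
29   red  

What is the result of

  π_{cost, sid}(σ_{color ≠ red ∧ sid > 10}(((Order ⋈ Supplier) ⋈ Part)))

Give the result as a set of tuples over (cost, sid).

{(10, 16), (11, 16), (14, 16), (15, 16), (27, 16), (28, 16), (33, 16), (9, 16)}

Order ⋈ Supplier (natural join on qty): {(10, 29, 10), (10, 29, 15), (10, 29, 28), (10, 29, 9), (16, 18, 11), (16, 18, 14), (16, 18, 27), (16, 18, 33), (16, 29, 10), (16, 29, 15), (16, 29, 28), (16, 29, 9), (4, 10, 5)}
(Order ⋈ Supplier) ⋈ Part (natural join on qty): {(10, 29, 10, blue), (10, 29, 10, green), (10, 29, 10, red), (10, 29, 15, blue), (10, 29, 15, green), (10, 29, 15, red), (10, 29, 28, blue), (10, 29, 28, green), (10, 29, 28, red), (10, 29, 9, blue), (10, 29, 9, green), (10, 29, 9, red), (16, 18, 11, blue), (16, 18, 14, blue), (16, 18, 27, blue), (16, 18, 33, blue), (16, 29, 10, blue), (16, 29, 10, green), (16, 29, 10, red), (16, 29, 15, blue), (16, 29, 15, green), (16, 29, 15, red), (16, 29, 28, blue), (16, 29, 28, green), (16, 29, 28, red), (16, 29, 9, blue), (16, 29, 9, green), (16, 29, 9, red)}
Selection color ≠ red ∧ sid > 10: {(16, 18, 11, blue), (16, 18, 14, blue), (16, 18, 27, blue), (16, 18, 33, blue), (16, 29, 10, blue), (16, 29, 10, green), (16, 29, 15, blue), (16, 29, 15, green), (16, 29, 28, blue), (16, 29, 28, green), (16, 29, 9, blue), (16, 29, 9, green)}
π[cost, sid]: project onto (cost, sid) (4 duplicate(s) eliminated) → {(10, 16), (11, 16), (14, 16), (15, 16), (27, 16), (28, 16), (33, 16), (9, 16)}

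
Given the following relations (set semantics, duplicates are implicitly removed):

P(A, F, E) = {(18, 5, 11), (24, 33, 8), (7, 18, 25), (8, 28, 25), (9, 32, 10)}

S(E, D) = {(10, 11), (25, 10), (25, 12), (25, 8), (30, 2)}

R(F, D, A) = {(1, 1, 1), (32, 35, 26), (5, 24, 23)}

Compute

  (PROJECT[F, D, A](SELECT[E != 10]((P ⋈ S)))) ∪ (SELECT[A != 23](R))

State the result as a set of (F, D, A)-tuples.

{(1, 1, 1), (18, 10, 7), (18, 12, 7), (18, 8, 7), (28, 10, 8), (28, 12, 8), (28, 8, 8), (32, 35, 26)}

P ⋈ S (natural join on E): {(7, 18, 25, 10), (7, 18, 25, 12), (7, 18, 25, 8), (8, 28, 25, 10), (8, 28, 25, 12), (8, 28, 25, 8), (9, 32, 10, 11)}
Filtering on E != 10 leaves {(7, 18, 25, 10), (7, 18, 25, 12), (7, 18, 25, 8), (8, 28, 25, 10), (8, 28, 25, 12), (8, 28, 25, 8)}.
π_{F, D, A} gives {(18, 10, 7), (18, 12, 7), (18, 8, 7), (28, 10, 8), (28, 12, 8), (28, 8, 8)}.
Filtering on A != 23 leaves {(1, 1, 1), (32, 35, 26)}.
Union: {(18, 10, 7), (18, 12, 7), (18, 8, 7), (28, 10, 8), (28, 12, 8), (28, 8, 8)} with {(1, 1, 1), (32, 35, 26)} → {(1, 1, 1), (18, 10, 7), (18, 12, 7), (18, 8, 7), (28, 10, 8), (28, 12, 8), (28, 8, 8), (32, 35, 26)}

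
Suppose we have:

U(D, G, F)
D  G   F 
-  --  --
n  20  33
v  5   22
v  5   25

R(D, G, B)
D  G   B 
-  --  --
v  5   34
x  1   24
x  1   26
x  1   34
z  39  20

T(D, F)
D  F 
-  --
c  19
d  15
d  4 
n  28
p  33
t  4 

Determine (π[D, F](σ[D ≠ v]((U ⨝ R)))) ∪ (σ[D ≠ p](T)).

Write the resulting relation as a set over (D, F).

Joining U and R on D, G yields {(v, 5, 22, 34), (v, 5, 25, 34)}.
Filtering on D ≠ v leaves {}.
π_{D, F} gives {}.
Filtering on D ≠ p leaves {(c, 19), (d, 15), (d, 4), (n, 28), (t, 4)}.
Taking the union: {(c, 19), (d, 15), (d, 4), (n, 28), (t, 4)}

{(c, 19), (d, 15), (d, 4), (n, 28), (t, 4)}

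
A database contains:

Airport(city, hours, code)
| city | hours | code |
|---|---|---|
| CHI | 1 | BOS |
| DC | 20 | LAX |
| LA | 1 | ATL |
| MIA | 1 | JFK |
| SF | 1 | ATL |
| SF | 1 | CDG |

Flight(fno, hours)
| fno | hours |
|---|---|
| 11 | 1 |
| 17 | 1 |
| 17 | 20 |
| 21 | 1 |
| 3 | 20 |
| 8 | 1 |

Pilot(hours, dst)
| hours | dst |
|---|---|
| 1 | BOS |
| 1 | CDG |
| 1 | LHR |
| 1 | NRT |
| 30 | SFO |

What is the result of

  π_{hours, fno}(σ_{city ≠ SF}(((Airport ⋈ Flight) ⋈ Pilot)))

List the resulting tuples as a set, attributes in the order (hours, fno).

Joining Airport and Flight on hours yields {(CHI, 1, BOS, 11), (CHI, 1, BOS, 17), (CHI, 1, BOS, 21), (CHI, 1, BOS, 8), (DC, 20, LAX, 17), (DC, 20, LAX, 3), (LA, 1, ATL, 11), (LA, 1, ATL, 17), (LA, 1, ATL, 21), (LA, 1, ATL, 8), (MIA, 1, JFK, 11), (MIA, 1, JFK, 17), (MIA, 1, JFK, 21), (MIA, 1, JFK, 8), (SF, 1, ATL, 11), (SF, 1, ATL, 17), (SF, 1, ATL, 21), (SF, 1, ATL, 8), (SF, 1, CDG, 11), (SF, 1, CDG, 17), (SF, 1, CDG, 21), (SF, 1, CDG, 8)}.
Joining (Airport ⋈ Flight) and Pilot on hours yields {(CHI, 1, BOS, 11, BOS), (CHI, 1, BOS, 11, CDG), (CHI, 1, BOS, 11, LHR), (CHI, 1, BOS, 11, NRT), (CHI, 1, BOS, 17, BOS), (CHI, 1, BOS, 17, CDG), (CHI, 1, BOS, 17, LHR), (CHI, 1, BOS, 17, NRT), (CHI, 1, BOS, 21, BOS), (CHI, 1, BOS, 21, CDG), (CHI, 1, BOS, 21, LHR), (CHI, 1, BOS, 21, NRT), (CHI, 1, BOS, 8, BOS), (CHI, 1, BOS, 8, CDG), (CHI, 1, BOS, 8, LHR), (CHI, 1, BOS, 8, NRT), (LA, 1, ATL, 11, BOS), (LA, 1, ATL, 11, CDG), (LA, 1, ATL, 11, LHR), (LA, 1, ATL, 11, NRT), (LA, 1, ATL, 17, BOS), (LA, 1, ATL, 17, CDG), (LA, 1, ATL, 17, LHR), (LA, 1, ATL, 17, NRT), (LA, 1, ATL, 21, BOS), (LA, 1, ATL, 21, CDG), (LA, 1, ATL, 21, LHR), (LA, 1, ATL, 21, NRT), (LA, 1, ATL, 8, BOS), (LA, 1, ATL, 8, CDG), (LA, 1, ATL, 8, LHR), (LA, 1, ATL, 8, NRT), (MIA, 1, JFK, 11, BOS), (MIA, 1, JFK, 11, CDG), (MIA, 1, JFK, 11, LHR), (MIA, 1, JFK, 11, NRT), (MIA, 1, JFK, 17, BOS), (MIA, 1, JFK, 17, CDG), (MIA, 1, JFK, 17, LHR), (MIA, 1, JFK, 17, NRT), (MIA, 1, JFK, 21, BOS), (MIA, 1, JFK, 21, CDG), (MIA, 1, JFK, 21, LHR), (MIA, 1, JFK, 21, NRT), (MIA, 1, JFK, 8, BOS), (MIA, 1, JFK, 8, CDG), (MIA, 1, JFK, 8, LHR), (MIA, 1, JFK, 8, NRT), (SF, 1, ATL, 11, BOS), (SF, 1, ATL, 11, CDG), (SF, 1, ATL, 11, LHR), (SF, 1, ATL, 11, NRT), (SF, 1, ATL, 17, BOS), (SF, 1, ATL, 17, CDG), (SF, 1, ATL, 17, LHR), (SF, 1, ATL, 17, NRT), (SF, 1, ATL, 21, BOS), (SF, 1, ATL, 21, CDG), (SF, 1, ATL, 21, LHR), (SF, 1, ATL, 21, NRT), (SF, 1, ATL, 8, BOS), (SF, 1, ATL, 8, CDG), (SF, 1, ATL, 8, LHR), (SF, 1, ATL, 8, NRT), (SF, 1, CDG, 11, BOS), (SF, 1, CDG, 11, CDG), (SF, 1, CDG, 11, LHR), (SF, 1, CDG, 11, NRT), (SF, 1, CDG, 17, BOS), (SF, 1, CDG, 17, CDG), (SF, 1, CDG, 17, LHR), (SF, 1, CDG, 17, NRT), (SF, 1, CDG, 21, BOS), (SF, 1, CDG, 21, CDG), (SF, 1, CDG, 21, LHR), (SF, 1, CDG, 21, NRT), (SF, 1, CDG, 8, BOS), (SF, 1, CDG, 8, CDG), (SF, 1, CDG, 8, LHR), (SF, 1, CDG, 8, NRT)}.
σ[city ≠ SF]: keep tuples satisfying city ≠ SF → {(CHI, 1, BOS, 11, BOS), (CHI, 1, BOS, 11, CDG), (CHI, 1, BOS, 11, LHR), (CHI, 1, BOS, 11, NRT), (CHI, 1, BOS, 17, BOS), (CHI, 1, BOS, 17, CDG), (CHI, 1, BOS, 17, LHR), (CHI, 1, BOS, 17, NRT), (CHI, 1, BOS, 21, BOS), (CHI, 1, BOS, 21, CDG), (CHI, 1, BOS, 21, LHR), (CHI, 1, BOS, 21, NRT), (CHI, 1, BOS, 8, BOS), (CHI, 1, BOS, 8, CDG), (CHI, 1, BOS, 8, LHR), (CHI, 1, BOS, 8, NRT), (LA, 1, ATL, 11, BOS), (LA, 1, ATL, 11, CDG), (LA, 1, ATL, 11, LHR), (LA, 1, ATL, 11, NRT), (LA, 1, ATL, 17, BOS), (LA, 1, ATL, 17, CDG), (LA, 1, ATL, 17, LHR), (LA, 1, ATL, 17, NRT), (LA, 1, ATL, 21, BOS), (LA, 1, ATL, 21, CDG), (LA, 1, ATL, 21, LHR), (LA, 1, ATL, 21, NRT), (LA, 1, ATL, 8, BOS), (LA, 1, ATL, 8, CDG), (LA, 1, ATL, 8, LHR), (LA, 1, ATL, 8, NRT), (MIA, 1, JFK, 11, BOS), (MIA, 1, JFK, 11, CDG), (MIA, 1, JFK, 11, LHR), (MIA, 1, JFK, 11, NRT), (MIA, 1, JFK, 17, BOS), (MIA, 1, JFK, 17, CDG), (MIA, 1, JFK, 17, LHR), (MIA, 1, JFK, 17, NRT), (MIA, 1, JFK, 21, BOS), (MIA, 1, JFK, 21, CDG), (MIA, 1, JFK, 21, LHR), (MIA, 1, JFK, 21, NRT), (MIA, 1, JFK, 8, BOS), (MIA, 1, JFK, 8, CDG), (MIA, 1, JFK, 8, LHR), (MIA, 1, JFK, 8, NRT)}
π_{hours, fno} gives {(1, 11), (1, 17), (1, 21), (1, 8)} (44 duplicate(s) eliminated).

{(1, 11), (1, 17), (1, 21), (1, 8)}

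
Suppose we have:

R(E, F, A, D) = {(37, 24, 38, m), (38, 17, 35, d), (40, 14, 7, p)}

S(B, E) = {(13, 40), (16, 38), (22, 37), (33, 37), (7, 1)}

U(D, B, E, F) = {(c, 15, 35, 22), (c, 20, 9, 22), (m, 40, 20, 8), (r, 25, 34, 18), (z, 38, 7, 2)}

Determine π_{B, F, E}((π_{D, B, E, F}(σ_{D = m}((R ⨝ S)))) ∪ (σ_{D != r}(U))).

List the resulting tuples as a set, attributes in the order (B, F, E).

{(15, 22, 35), (20, 22, 9), (22, 24, 37), (33, 24, 37), (38, 2, 7), (40, 8, 20)}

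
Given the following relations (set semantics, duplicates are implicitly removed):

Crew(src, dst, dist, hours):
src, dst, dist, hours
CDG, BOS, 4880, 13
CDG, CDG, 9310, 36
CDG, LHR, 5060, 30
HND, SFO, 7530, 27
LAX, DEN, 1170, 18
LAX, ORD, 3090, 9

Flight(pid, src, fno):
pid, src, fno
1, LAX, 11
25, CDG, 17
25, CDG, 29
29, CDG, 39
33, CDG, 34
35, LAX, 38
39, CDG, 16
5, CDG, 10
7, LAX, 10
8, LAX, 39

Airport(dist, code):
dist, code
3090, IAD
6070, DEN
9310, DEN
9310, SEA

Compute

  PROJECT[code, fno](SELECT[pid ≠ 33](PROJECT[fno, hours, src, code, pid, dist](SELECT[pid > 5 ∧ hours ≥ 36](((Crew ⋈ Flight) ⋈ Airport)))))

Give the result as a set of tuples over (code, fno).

{(DEN, 16), (DEN, 17), (DEN, 29), (DEN, 39), (SEA, 16), (SEA, 17), (SEA, 29), (SEA, 39)}

Joining Crew and Flight on src yields {(CDG, BOS, 4880, 13, 25, 17), (CDG, BOS, 4880, 13, 25, 29), (CDG, BOS, 4880, 13, 29, 39), (CDG, BOS, 4880, 13, 33, 34), (CDG, BOS, 4880, 13, 39, 16), (CDG, BOS, 4880, 13, 5, 10), (CDG, CDG, 9310, 36, 25, 17), (CDG, CDG, 9310, 36, 25, 29), (CDG, CDG, 9310, 36, 29, 39), (CDG, CDG, 9310, 36, 33, 34), (CDG, CDG, 9310, 36, 39, 16), (CDG, CDG, 9310, 36, 5, 10), (CDG, LHR, 5060, 30, 25, 17), (CDG, LHR, 5060, 30, 25, 29), (CDG, LHR, 5060, 30, 29, 39), (CDG, LHR, 5060, 30, 33, 34), (CDG, LHR, 5060, 30, 39, 16), (CDG, LHR, 5060, 30, 5, 10), (LAX, DEN, 1170, 18, 1, 11), (LAX, DEN, 1170, 18, 35, 38), (LAX, DEN, 1170, 18, 7, 10), (LAX, DEN, 1170, 18, 8, 39), (LAX, ORD, 3090, 9, 1, 11), (LAX, ORD, 3090, 9, 35, 38), (LAX, ORD, 3090, 9, 7, 10), (LAX, ORD, 3090, 9, 8, 39)}.
Joining (Crew ⋈ Flight) and Airport on dist yields {(CDG, CDG, 9310, 36, 25, 17, DEN), (CDG, CDG, 9310, 36, 25, 17, SEA), (CDG, CDG, 9310, 36, 25, 29, DEN), (CDG, CDG, 9310, 36, 25, 29, SEA), (CDG, CDG, 9310, 36, 29, 39, DEN), (CDG, CDG, 9310, 36, 29, 39, SEA), (CDG, CDG, 9310, 36, 33, 34, DEN), (CDG, CDG, 9310, 36, 33, 34, SEA), (CDG, CDG, 9310, 36, 39, 16, DEN), (CDG, CDG, 9310, 36, 39, 16, SEA), (CDG, CDG, 9310, 36, 5, 10, DEN), (CDG, CDG, 9310, 36, 5, 10, SEA), (LAX, ORD, 3090, 9, 1, 11, IAD), (LAX, ORD, 3090, 9, 35, 38, IAD), (LAX, ORD, 3090, 9, 7, 10, IAD), (LAX, ORD, 3090, 9, 8, 39, IAD)}.
Filtering on pid > 5 ∧ hours ≥ 36 leaves {(CDG, CDG, 9310, 36, 25, 17, DEN), (CDG, CDG, 9310, 36, 25, 17, SEA), (CDG, CDG, 9310, 36, 25, 29, DEN), (CDG, CDG, 9310, 36, 25, 29, SEA), (CDG, CDG, 9310, 36, 29, 39, DEN), (CDG, CDG, 9310, 36, 29, 39, SEA), (CDG, CDG, 9310, 36, 33, 34, DEN), (CDG, CDG, 9310, 36, 33, 34, SEA), (CDG, CDG, 9310, 36, 39, 16, DEN), (CDG, CDG, 9310, 36, 39, 16, SEA)}.
Keep only column(s) fno, hours, src, code, pid, dist: {(16, 36, CDG, DEN, 39, 9310), (16, 36, CDG, SEA, 39, 9310), (17, 36, CDG, DEN, 25, 9310), (17, 36, CDG, SEA, 25, 9310), (29, 36, CDG, DEN, 25, 9310), (29, 36, CDG, SEA, 25, 9310), (34, 36, CDG, DEN, 33, 9310), (34, 36, CDG, SEA, 33, 9310), (39, 36, CDG, DEN, 29, 9310), (39, 36, CDG, SEA, 29, 9310)}
Filtering on pid ≠ 33 leaves {(16, 36, CDG, DEN, 39, 9310), (16, 36, CDG, SEA, 39, 9310), (17, 36, CDG, DEN, 25, 9310), (17, 36, CDG, SEA, 25, 9310), (29, 36, CDG, DEN, 25, 9310), (29, 36, CDG, SEA, 25, 9310), (39, 36, CDG, DEN, 29, 9310), (39, 36, CDG, SEA, 29, 9310)}.
Keep only column(s) code, fno: {(DEN, 16), (DEN, 17), (DEN, 29), (DEN, 39), (SEA, 16), (SEA, 17), (SEA, 29), (SEA, 39)}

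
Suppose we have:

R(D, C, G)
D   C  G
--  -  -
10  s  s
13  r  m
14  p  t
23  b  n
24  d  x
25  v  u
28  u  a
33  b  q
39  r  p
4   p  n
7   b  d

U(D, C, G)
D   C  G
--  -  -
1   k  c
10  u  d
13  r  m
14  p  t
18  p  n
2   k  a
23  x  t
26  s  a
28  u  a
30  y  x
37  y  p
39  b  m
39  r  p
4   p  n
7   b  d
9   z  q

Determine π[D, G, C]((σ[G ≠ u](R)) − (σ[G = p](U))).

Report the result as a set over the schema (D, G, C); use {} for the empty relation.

{(10, s, s), (13, m, r), (14, t, p), (23, n, b), (24, x, d), (28, a, u), (33, q, b), (4, n, p), (7, d, b)}

Filtering on G ≠ u leaves {(10, s, s), (13, r, m), (14, p, t), (23, b, n), (24, d, x), (28, u, a), (33, b, q), (39, r, p), (4, p, n), (7, b, d)}.
Filtering on G = p leaves {(37, y, p), (39, r, p)}.
Taking the difference: {(10, s, s), (13, r, m), (14, p, t), (23, b, n), (24, d, x), (28, u, a), (33, b, q), (4, p, n), (7, b, d)}
Keep only column(s) D, G, C: {(10, s, s), (13, m, r), (14, t, p), (23, n, b), (24, x, d), (28, a, u), (33, q, b), (4, n, p), (7, d, b)}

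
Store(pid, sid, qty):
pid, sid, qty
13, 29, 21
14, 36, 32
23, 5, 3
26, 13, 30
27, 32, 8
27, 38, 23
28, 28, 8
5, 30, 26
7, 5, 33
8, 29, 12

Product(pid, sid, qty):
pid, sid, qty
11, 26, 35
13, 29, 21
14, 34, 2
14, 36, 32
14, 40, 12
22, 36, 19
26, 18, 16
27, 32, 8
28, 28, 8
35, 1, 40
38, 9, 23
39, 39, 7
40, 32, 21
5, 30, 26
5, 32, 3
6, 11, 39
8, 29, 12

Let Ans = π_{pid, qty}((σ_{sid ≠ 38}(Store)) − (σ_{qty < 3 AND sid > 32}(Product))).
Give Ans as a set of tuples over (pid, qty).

{(13, 21), (14, 32), (23, 3), (26, 30), (27, 8), (28, 8), (5, 26), (7, 33), (8, 12)}

Selection sid ≠ 38: {(13, 29, 21), (14, 36, 32), (23, 5, 3), (26, 13, 30), (27, 32, 8), (28, 28, 8), (5, 30, 26), (7, 5, 33), (8, 29, 12)}
Selection qty < 3 AND sid > 32: {(14, 34, 2)}
Difference: {(13, 29, 21), (14, 36, 32), (23, 5, 3), (26, 13, 30), (27, 32, 8), (28, 28, 8), (5, 30, 26), (7, 5, 33), (8, 29, 12)} with {(14, 34, 2)} → {(13, 29, 21), (14, 36, 32), (23, 5, 3), (26, 13, 30), (27, 32, 8), (28, 28, 8), (5, 30, 26), (7, 5, 33), (8, 29, 12)}
π[pid, qty]: project onto (pid, qty) → {(13, 21), (14, 32), (23, 3), (26, 30), (27, 8), (28, 8), (5, 26), (7, 33), (8, 12)}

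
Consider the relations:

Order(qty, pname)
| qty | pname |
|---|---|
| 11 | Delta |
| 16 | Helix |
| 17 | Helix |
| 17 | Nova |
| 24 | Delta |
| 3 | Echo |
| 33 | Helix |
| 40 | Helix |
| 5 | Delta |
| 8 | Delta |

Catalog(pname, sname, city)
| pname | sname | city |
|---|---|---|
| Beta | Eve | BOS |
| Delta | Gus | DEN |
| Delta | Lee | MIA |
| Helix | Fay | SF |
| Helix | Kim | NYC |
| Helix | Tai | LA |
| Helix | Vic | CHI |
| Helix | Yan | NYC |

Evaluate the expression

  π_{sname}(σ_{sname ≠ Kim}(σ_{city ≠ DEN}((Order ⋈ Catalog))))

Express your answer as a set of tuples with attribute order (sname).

{Fay, Lee, Tai, Vic, Yan}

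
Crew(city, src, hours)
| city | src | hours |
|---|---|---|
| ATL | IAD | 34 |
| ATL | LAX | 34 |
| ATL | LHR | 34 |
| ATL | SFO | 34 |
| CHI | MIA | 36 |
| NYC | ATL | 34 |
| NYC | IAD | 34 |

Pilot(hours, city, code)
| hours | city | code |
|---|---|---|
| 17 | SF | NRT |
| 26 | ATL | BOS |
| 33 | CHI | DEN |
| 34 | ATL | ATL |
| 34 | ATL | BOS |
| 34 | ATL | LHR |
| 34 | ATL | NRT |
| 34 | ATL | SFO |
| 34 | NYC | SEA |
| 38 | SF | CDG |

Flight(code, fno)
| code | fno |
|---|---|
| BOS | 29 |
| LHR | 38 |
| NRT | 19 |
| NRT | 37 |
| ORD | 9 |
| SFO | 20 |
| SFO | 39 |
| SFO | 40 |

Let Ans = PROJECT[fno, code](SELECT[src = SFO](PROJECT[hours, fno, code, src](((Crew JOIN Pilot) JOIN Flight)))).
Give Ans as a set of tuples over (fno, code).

Joining Crew and Pilot on city, hours yields {(ATL, IAD, 34, ATL), (ATL, IAD, 34, BOS), (ATL, IAD, 34, LHR), (ATL, IAD, 34, NRT), (ATL, IAD, 34, SFO), (ATL, LAX, 34, ATL), (ATL, LAX, 34, BOS), (ATL, LAX, 34, LHR), (ATL, LAX, 34, NRT), (ATL, LAX, 34, SFO), (ATL, LHR, 34, ATL), (ATL, LHR, 34, BOS), (ATL, LHR, 34, LHR), (ATL, LHR, 34, NRT), (ATL, LHR, 34, SFO), (ATL, SFO, 34, ATL), (ATL, SFO, 34, BOS), (ATL, SFO, 34, LHR), (ATL, SFO, 34, NRT), (ATL, SFO, 34, SFO), (NYC, ATL, 34, SEA), (NYC, IAD, 34, SEA)}.
Joining (Crew JOIN Pilot) and Flight on code yields {(ATL, IAD, 34, BOS, 29), (ATL, IAD, 34, LHR, 38), (ATL, IAD, 34, NRT, 19), (ATL, IAD, 34, NRT, 37), (ATL, IAD, 34, SFO, 20), (ATL, IAD, 34, SFO, 39), (ATL, IAD, 34, SFO, 40), (ATL, LAX, 34, BOS, 29), (ATL, LAX, 34, LHR, 38), (ATL, LAX, 34, NRT, 19), (ATL, LAX, 34, NRT, 37), (ATL, LAX, 34, SFO, 20), (ATL, LAX, 34, SFO, 39), (ATL, LAX, 34, SFO, 40), (ATL, LHR, 34, BOS, 29), (ATL, LHR, 34, LHR, 38), (ATL, LHR, 34, NRT, 19), (ATL, LHR, 34, NRT, 37), (ATL, LHR, 34, SFO, 20), (ATL, LHR, 34, SFO, 39), (ATL, LHR, 34, SFO, 40), (ATL, SFO, 34, BOS, 29), (ATL, SFO, 34, LHR, 38), (ATL, SFO, 34, NRT, 19), (ATL, SFO, 34, NRT, 37), (ATL, SFO, 34, SFO, 20), (ATL, SFO, 34, SFO, 39), (ATL, SFO, 34, SFO, 40)}.
π_{hours, fno, code, src} gives {(34, 19, NRT, IAD), (34, 19, NRT, LAX), (34, 19, NRT, LHR), (34, 19, NRT, SFO), (34, 20, SFO, IAD), (34, 20, SFO, LAX), (34, 20, SFO, LHR), (34, 20, SFO, SFO), (34, 29, BOS, IAD), (34, 29, BOS, LAX), (34, 29, BOS, LHR), (34, 29, BOS, SFO), (34, 37, NRT, IAD), (34, 37, NRT, LAX), (34, 37, NRT, LHR), (34, 37, NRT, SFO), (34, 38, LHR, IAD), (34, 38, LHR, LAX), (34, 38, LHR, LHR), (34, 38, LHR, SFO), (34, 39, SFO, IAD), (34, 39, SFO, LAX), (34, 39, SFO, LHR), (34, 39, SFO, SFO), (34, 40, SFO, IAD), (34, 40, SFO, LAX), (34, 40, SFO, LHR), (34, 40, SFO, SFO)}.
Filtering on src = SFO leaves {(34, 19, NRT, SFO), (34, 20, SFO, SFO), (34, 29, BOS, SFO), (34, 37, NRT, SFO), (34, 38, LHR, SFO), (34, 39, SFO, SFO), (34, 40, SFO, SFO)}.
π_{fno, code} gives {(19, NRT), (20, SFO), (29, BOS), (37, NRT), (38, LHR), (39, SFO), (40, SFO)}.

{(19, NRT), (20, SFO), (29, BOS), (37, NRT), (38, LHR), (39, SFO), (40, SFO)}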